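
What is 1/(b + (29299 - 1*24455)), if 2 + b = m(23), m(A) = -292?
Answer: 1/4550 ≈ 0.00021978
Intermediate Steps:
b = -294 (b = -2 - 292 = -294)
1/(b + (29299 - 1*24455)) = 1/(-294 + (29299 - 1*24455)) = 1/(-294 + (29299 - 24455)) = 1/(-294 + 4844) = 1/4550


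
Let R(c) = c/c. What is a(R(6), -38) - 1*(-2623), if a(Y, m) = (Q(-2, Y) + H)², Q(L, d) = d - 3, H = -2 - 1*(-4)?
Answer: 2623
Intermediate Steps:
H = 2 (H = -2 + 4 = 2)
Q(L, d) = -3 + d
R(c) = 1
a(Y, m) = (-1 + Y)² (a(Y, m) = ((-3 + Y) + 2)² = (-1 + Y)²)
a(R(6), -38) - 1*(-2623) = (-1 + 1)² - 1*(-2623) = 0² + 2623 = 0 + 2623 = 2623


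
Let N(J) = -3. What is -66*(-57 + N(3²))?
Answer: 3960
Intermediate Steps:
-66*(-57 + N(3²)) = -66*(-57 - 3) = -66*(-60) = 3960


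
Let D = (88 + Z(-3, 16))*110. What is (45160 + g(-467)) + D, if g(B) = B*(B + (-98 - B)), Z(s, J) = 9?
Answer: 101596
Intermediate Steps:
D = 10670 (D = (88 + 9)*110 = 97*110 = 10670)
g(B) = -98*B (g(B) = B*(-98) = -98*B)
(45160 + g(-467)) + D = (45160 - 98*(-467)) + 10670 = (45160 + 45766) + 10670 = 90926 + 10670 = 101596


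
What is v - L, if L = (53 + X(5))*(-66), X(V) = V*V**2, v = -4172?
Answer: 7576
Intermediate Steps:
X(V) = V**3
L = -11748 (L = (53 + 5**3)*(-66) = (53 + 125)*(-66) = 178*(-66) = -11748)
v - L = -4172 - 1*(-11748) = -4172 + 11748 = 7576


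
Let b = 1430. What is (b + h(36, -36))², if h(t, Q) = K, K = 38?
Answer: 2155024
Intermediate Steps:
h(t, Q) = 38
(b + h(36, -36))² = (1430 + 38)² = 1468² = 2155024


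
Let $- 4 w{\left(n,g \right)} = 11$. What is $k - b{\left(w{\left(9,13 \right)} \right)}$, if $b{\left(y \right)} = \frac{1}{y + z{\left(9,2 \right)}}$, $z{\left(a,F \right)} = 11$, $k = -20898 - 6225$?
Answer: $- \frac{895063}{33} \approx -27123.0$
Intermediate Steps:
$w{\left(n,g \right)} = - \frac{11}{4}$ ($w{\left(n,g \right)} = \left(- \frac{1}{4}\right) 11 = - \frac{11}{4}$)
$k = -27123$
$b{\left(y \right)} = \frac{1}{11 + y}$ ($b{\left(y \right)} = \frac{1}{y + 11} = \frac{1}{11 + y}$)
$k - b{\left(w{\left(9,13 \right)} \right)} = -27123 - \frac{1}{11 - \frac{11}{4}} = -27123 - \frac{1}{\frac{33}{4}} = -27123 - \frac{4}{33} = - \frac{895063}{33}$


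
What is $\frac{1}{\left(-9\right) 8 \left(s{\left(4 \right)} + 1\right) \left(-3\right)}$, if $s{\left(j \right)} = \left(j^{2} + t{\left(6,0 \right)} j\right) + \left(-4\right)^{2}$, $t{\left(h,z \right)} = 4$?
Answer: $\frac{1}{10584} \approx 9.4482 \cdot 10^{-5}$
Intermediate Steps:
$s{\left(j \right)} = 16 + j^{2} + 4 j$ ($s{\left(j \right)} = \left(j^{2} + 4 j\right) + \left(-4\right)^{2} = \left(j^{2} + 4 j\right) + 16 = 16 + j^{2} + 4 j$)
$\frac{1}{\left(-9\right) 8 \left(s{\left(4 \right)} + 1\right) \left(-3\right)} = \frac{1}{\left(-9\right) 8 \left(\left(16 + 4^{2} + 4 \cdot 4\right) + 1\right) \left(-3\right)} = \frac{1}{\left(-72\right) \left(\left(16 + 16 + 16\right) + 1\right) \left(-3\right)} = \frac{1}{\left(-72\right) \left(48 + 1\right) \left(-3\right)} = \frac{1}{\left(-72\right) 49 \left(-3\right)} = \frac{1}{\left(-72\right) \left(-147\right)} = \frac{1}{10584}$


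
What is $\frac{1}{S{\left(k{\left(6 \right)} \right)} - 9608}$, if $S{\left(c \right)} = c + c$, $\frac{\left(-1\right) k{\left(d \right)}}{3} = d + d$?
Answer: $- \frac{1}{9680} \approx -0.00010331$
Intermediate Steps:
$k{\left(d \right)} = - 6 d$ ($k{\left(d \right)} = - 3 \left(d + d\right) = - 3 \cdot 2 d = - 6 d$)
$S{\left(c \right)} = 2 c$
$\frac{1}{S{\left(k{\left(6 \right)} \right)} - 9608} = \frac{1}{2 \left(\left(-6\right) 6\right) - 9608} = \frac{1}{2 \left(-36\right) - 9608} = \frac{1}{-72 - 9608} = \frac{1}{-9680} = - \frac{1}{9680}$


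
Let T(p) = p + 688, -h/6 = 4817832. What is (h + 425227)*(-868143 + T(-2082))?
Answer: 24765948492805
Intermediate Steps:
h = -28906992 (h = -6*4817832 = -28906992)
T(p) = 688 + p
(h + 425227)*(-868143 + T(-2082)) = (-28906992 + 425227)*(-868143 + (688 - 2082)) = -28481765*(-868143 - 1394) = -28481765*(-869537) = 24765948492805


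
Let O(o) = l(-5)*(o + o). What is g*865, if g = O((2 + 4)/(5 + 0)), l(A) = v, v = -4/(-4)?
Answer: 2076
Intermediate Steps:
v = 1 (v = -4*(-1)/4 = -4*(-¼) = 1)
l(A) = 1
O(o) = 2*o (O(o) = 1*(o + o) = 1*(2*o) = 2*o)
g = 12/5 (g = 2*((2 + 4)/(5 + 0)) = 2*(6/5) = 12/5 ≈ 2.4000)
g*865 = (12/5)*865 = 2076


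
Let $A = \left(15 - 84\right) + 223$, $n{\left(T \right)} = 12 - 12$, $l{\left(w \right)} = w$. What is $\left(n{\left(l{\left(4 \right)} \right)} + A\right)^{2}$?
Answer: $23716$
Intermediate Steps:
$n{\left(T \right)} = 0$ ($n{\left(T \right)} = 12 - 12 = 0$)
$A = 154$ ($A = -69 + 223 = 154$)
$\left(n{\left(l{\left(4 \right)} \right)} + A\right)^{2} = \left(0 + 154\right)^{2} = 154^{2} = 23716$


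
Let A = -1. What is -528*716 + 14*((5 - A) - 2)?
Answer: -377992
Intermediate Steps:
-528*716 + 14*((5 - A) - 2) = -528*716 + 14*((5 - 1*(-1)) - 2) = -378048 + 14*((5 + 1) - 2) = -378048 + 14*(6 - 2) = -378048 + 14*4 = -378048 + 56 = -377992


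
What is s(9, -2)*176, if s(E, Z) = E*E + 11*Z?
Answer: 10384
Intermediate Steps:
s(E, Z) = E**2 + 11*Z
s(9, -2)*176 = (9**2 + 11*(-2))*176 = (81 - 22)*176 = 59*176 = 10384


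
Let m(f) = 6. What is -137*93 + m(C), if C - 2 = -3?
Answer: -12735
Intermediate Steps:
C = -1 (C = 2 - 3 = -1)
-137*93 + m(C) = -137*93 + 6 = -12741 + 6 = -12735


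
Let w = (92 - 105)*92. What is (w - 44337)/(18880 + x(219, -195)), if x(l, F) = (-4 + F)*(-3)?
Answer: -45533/19477 ≈ -2.3378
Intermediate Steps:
x(l, F) = 12 - 3*F
w = -1196 (w = -13*92 = -1196)
(w - 44337)/(18880 + x(219, -195)) = (-1196 - 44337)/(18880 + (12 - 3*(-195))) = -45533/(18880 + (12 + 585)) = -45533/(18880 + 597) = -45533/19477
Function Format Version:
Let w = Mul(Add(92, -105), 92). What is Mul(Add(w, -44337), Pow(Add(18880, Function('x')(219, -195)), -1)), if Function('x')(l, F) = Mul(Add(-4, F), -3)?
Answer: Rational(-45533, 19477) ≈ -2.3378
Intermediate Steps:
Function('x')(l, F) = Add(12, Mul(-3, F))
w = -1196 (w = Mul(-13, 92) = -1196)
Mul(Add(w, -44337), Pow(Add(18880, Function('x')(219, -195)), -1)) = Mul(Add(-1196, -44337), Pow(Add(18880, Add(12, Mul(-3, -195))), -1)) = Mul(-45533, Pow(Add(18880, Add(12, 585)), -1)) = Mul(-45533, Pow(Add(18880, 597), -1)) = Mul(-45533, Pow(19477, -1)) = Mul(-45533, Rational(1, 19477)) = Rational(-45533, 19477)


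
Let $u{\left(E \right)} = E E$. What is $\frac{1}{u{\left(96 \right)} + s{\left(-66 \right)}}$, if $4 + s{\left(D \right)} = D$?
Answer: $\frac{1}{9146} \approx 0.00010934$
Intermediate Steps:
$s{\left(D \right)} = -4 + D$
$u{\left(E \right)} = E^{2}$
$\frac{1}{u{\left(96 \right)} + s{\left(-66 \right)}} = \frac{1}{96^{2} - 70} = \frac{1}{9216 - 70} = \frac{1}{9146}$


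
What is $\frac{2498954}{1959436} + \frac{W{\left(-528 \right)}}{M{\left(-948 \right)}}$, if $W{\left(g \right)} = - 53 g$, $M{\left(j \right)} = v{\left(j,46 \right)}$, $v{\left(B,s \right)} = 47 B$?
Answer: $\frac{2354605725}{3637692934} \approx 0.64728$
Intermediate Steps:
$M{\left(j \right)} = 47 j$
$\frac{2498954}{1959436} + \frac{W{\left(-528 \right)}}{M{\left(-948 \right)}} = \frac{2498954}{1959436} + \frac{\left(-53\right) \left(-528\right)}{47 \left(-948\right)} = 2498954 \cdot \frac{1}{1959436} + \frac{27984}{-44556} = \frac{1249477}{979718} + 27984 \left(- \frac{1}{44556}\right) = \frac{1249477}{979718} - \frac{2332}{3713} = \frac{2354605725}{3637692934}$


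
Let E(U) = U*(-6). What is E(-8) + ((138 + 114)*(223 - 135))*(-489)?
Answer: -10844016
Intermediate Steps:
E(U) = -6*U
E(-8) + ((138 + 114)*(223 - 135))*(-489) = -6*(-8) + ((138 + 114)*(223 - 135))*(-489) = 48 + (252*88)*(-489) = 48 + 22176*(-489) = 48 - 10844064 = -10844016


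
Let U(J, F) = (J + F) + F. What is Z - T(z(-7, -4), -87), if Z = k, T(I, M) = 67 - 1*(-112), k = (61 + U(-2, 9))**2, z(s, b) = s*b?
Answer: 5750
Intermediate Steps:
U(J, F) = J + 2*F (U(J, F) = (F + J) + F = J + 2*F)
z(s, b) = b*s
k = 5929 (k = (61 + (-2 + 2*9))**2 = (61 + (-2 + 18))**2 = (61 + 16)**2 = 77**2 = 5929)
T(I, M) = 179 (T(I, M) = 67 + 112 = 179)
Z = 5929
Z - T(z(-7, -4), -87) = 5929 - 1*179 = 5929 - 179 = 5750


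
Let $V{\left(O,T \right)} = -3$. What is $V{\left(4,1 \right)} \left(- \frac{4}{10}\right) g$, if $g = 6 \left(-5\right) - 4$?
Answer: $- \frac{204}{5} \approx -40.8$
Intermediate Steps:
$g = -34$ ($g = -30 - 4 = -34$)
$V{\left(4,1 \right)} \left(- \frac{4}{10}\right) g = - 3 \left(- \frac{4}{10}\right) \left(-34\right) = - 3 \left(\left(-4\right) \frac{1}{10}\right) \left(-34\right) = \left(-3\right) \left(- \frac{2}{5}\right) \left(-34\right) = \frac{6}{5} \left(-34\right) = - \frac{204}{5}$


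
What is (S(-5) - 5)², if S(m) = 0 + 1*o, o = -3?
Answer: 64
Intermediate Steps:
S(m) = -3 (S(m) = 0 + 1*(-3) = 0 - 3 = -3)
(S(-5) - 5)² = (-3 - 5)² = (-8)² = 64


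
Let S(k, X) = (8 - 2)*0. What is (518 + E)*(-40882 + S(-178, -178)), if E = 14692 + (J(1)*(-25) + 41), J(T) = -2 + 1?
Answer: -624513432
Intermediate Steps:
J(T) = -1
S(k, X) = 0 (S(k, X) = 6*0 = 0)
E = 14758 (E = 14692 + (-1*(-25) + 41) = 14692 + (25 + 41) = 14692 + 66 = 14758)
(518 + E)*(-40882 + S(-178, -178)) = (518 + 14758)*(-40882 + 0) = 15276*(-40882) = -624513432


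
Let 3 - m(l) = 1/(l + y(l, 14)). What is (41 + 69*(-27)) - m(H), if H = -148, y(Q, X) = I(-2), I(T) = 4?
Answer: -262801/144 ≈ -1825.0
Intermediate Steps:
y(Q, X) = 4
m(l) = 3 - 1/(4 + l) (m(l) = 3 - 1/(l + 4) = 3 - 1/(4 + l))
(41 + 69*(-27)) - m(H) = (41 + 69*(-27)) - (11 + 3*(-148))/(4 - 148) = (41 - 1863) - (11 - 444)/(-144) = -1822 - (-1)*(-433)/144 = -1822 - 1*433/144 = -1822 - 433/144 = -262801/144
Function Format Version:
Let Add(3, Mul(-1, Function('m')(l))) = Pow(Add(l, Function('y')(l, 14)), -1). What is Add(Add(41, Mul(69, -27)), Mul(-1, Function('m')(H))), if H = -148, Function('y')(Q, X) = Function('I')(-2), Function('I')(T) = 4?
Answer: Rational(-262801, 144) ≈ -1825.0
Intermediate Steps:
Function('y')(Q, X) = 4
Function('m')(l) = Add(3, Mul(-1, Pow(Add(4, l), -1))) (Function('m')(l) = Add(3, Mul(-1, Pow(Add(l, 4), -1))) = Add(3, Mul(-1, Pow(Add(4, l), -1))))
Add(Add(41, Mul(69, -27)), Mul(-1, Function('m')(H))) = Add(Add(41, Mul(69, -27)), Mul(-1, Mul(Pow(Add(4, -148), -1), Add(11, Mul(3, -148))))) = Add(Add(41, -1863), Mul(-1, Mul(Pow(-144, -1), Add(11, -444)))) = Add(-1822, Mul(-1, Mul(Rational(-1, 144), -433))) = Add(-1822, Mul(-1, Rational(433, 144))) = Add(-1822, Rational(-433, 144)) = Rational(-262801, 144)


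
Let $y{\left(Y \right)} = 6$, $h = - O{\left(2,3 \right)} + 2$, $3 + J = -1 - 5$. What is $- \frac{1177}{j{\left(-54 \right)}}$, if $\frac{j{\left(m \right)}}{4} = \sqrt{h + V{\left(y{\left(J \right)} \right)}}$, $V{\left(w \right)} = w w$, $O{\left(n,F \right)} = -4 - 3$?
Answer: $- \frac{1177 \sqrt{5}}{60} \approx -43.864$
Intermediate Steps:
$O{\left(n,F \right)} = -7$
$J = -9$ ($J = -3 - 6 = -9$)
$h = 9$ ($h = \left(-1\right) \left(-7\right) + 2 = 7 + 2 = 9$)
$V{\left(w \right)} = w^{2}$
$j{\left(m \right)} = 12 \sqrt{5}$ ($j{\left(m \right)} = 4 \sqrt{9 + 6^{2}} = 4 \sqrt{9 + 36} = 4 \sqrt{45} = 4 \cdot 3 \sqrt{5} = 12 \sqrt{5}$)
$- \frac{1177}{j{\left(-54 \right)}} = - \frac{1177}{12 \sqrt{5}} = - 1177 \frac{\sqrt{5}}{60} = - \frac{1177 \sqrt{5}}{60}$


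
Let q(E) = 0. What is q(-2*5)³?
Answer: 0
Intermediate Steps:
q(-2*5)³ = 0³ = 0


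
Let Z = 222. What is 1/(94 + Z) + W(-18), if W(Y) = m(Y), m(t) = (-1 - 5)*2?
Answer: -3791/316 ≈ -11.997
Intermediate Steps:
m(t) = -12 (m(t) = -6*2 = -12)
W(Y) = -12
1/(94 + Z) + W(-18) = 1/(94 + 222) - 12 = 1/316 - 12 = -3791/316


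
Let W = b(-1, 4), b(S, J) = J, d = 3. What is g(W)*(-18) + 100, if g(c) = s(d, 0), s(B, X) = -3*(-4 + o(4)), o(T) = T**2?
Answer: 748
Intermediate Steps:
W = 4
s(B, X) = -36 (s(B, X) = -3*(-4 + 4**2) = -3*(-4 + 16) = -3*12 = -36)
g(c) = -36
g(W)*(-18) + 100 = -36*(-18) + 100 = 648 + 100 = 748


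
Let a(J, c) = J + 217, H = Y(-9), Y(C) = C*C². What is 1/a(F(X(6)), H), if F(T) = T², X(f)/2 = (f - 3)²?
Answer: 1/541 ≈ 0.0018484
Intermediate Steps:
X(f) = 2*(-3 + f)² (X(f) = 2*(f - 3)² = 2*(-3 + f)²)
Y(C) = C³
H = -729 (H = (-9)³ = -729)
a(J, c) = 217 + J
1/a(F(X(6)), H) = 1/(217 + (2*(-3 + 6)²)²) = 1/(217 + (2*3²)²) = 1/(217 + (2*9)²) = 1/(217 + 18²) = 1/(217 + 324) = 1/541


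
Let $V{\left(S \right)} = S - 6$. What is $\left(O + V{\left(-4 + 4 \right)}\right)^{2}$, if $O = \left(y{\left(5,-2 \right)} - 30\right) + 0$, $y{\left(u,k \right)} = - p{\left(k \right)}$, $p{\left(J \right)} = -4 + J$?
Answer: $900$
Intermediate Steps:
$y{\left(u,k \right)} = 4 - k$ ($y{\left(u,k \right)} = - (-4 + k) = 4 - k$)
$V{\left(S \right)} = -6 + S$ ($V{\left(S \right)} = S - 6 = -6 + S$)
$O = -24$ ($O = \left(\left(4 - -2\right) - 30\right) + 0 = \left(\left(4 + 2\right) - 30\right) + 0 = \left(6 - 30\right) + 0 = -24 + 0 = -24$)
$\left(O + V{\left(-4 + 4 \right)}\right)^{2} = \left(-24 + \left(-6 + \left(-4 + 4\right)\right)\right)^{2} = \left(-24 + \left(-6 + 0\right)\right)^{2} = \left(-24 - 6\right)^{2} = \left(-30\right)^{2} = 900$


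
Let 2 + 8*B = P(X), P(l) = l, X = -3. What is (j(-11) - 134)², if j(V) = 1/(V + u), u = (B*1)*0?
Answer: 2175625/121 ≈ 17980.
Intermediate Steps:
B = -5/8 (B = -¼ + (⅛)*(-3) = -¼ - 3/8 = -5/8 ≈ -0.62500)
u = 0 (u = -5/8*1*0 = -5/8*0 = 0)
j(V) = 1/V (j(V) = 1/(V + 0) = 1/V)
(j(-11) - 134)² = (1/(-11) - 134)² = (-1/11 - 134)² = (-1475/11)² = 2175625/121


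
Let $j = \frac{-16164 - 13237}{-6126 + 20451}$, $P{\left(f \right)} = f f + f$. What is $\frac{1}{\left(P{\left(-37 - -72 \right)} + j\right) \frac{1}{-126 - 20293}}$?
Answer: $- \frac{292502175}{18020099} \approx -16.232$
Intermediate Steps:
$P{\left(f \right)} = f + f^{2}$ ($P{\left(f \right)} = f^{2} + f = f + f^{2}$)
$j = - \frac{29401}{14325} \approx -2.0524$
$\frac{1}{\left(P{\left(-37 - -72 \right)} + j\right) \frac{1}{-126 - 20293}} = \frac{1}{\left(\left(-37 - -72\right) \left(1 - -35\right) - \frac{29401}{14325}\right) \frac{1}{-126 - 20293}} = \frac{1}{\left(\left(-37 + 72\right) \left(1 + \left(-37 + 72\right)\right) - \frac{29401}{14325}\right) \frac{1}{-20419}} = \frac{1}{\left(35 \left(1 + 35\right) - \frac{29401}{14325}\right) \left(- \frac{1}{20419}\right)} = \frac{1}{\left(35 \cdot 36 - \frac{29401}{14325}\right) \left(- \frac{1}{20419}\right)} = \frac{1}{\left(1260 - \frac{29401}{14325}\right) \left(- \frac{1}{20419}\right)} = \frac{1}{\frac{18020099}{14325} \left(- \frac{1}{20419}\right)} = \frac{1}{- \frac{18020099}{292502175}} = - \frac{292502175}{18020099}$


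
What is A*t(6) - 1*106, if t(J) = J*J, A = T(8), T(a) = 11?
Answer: 290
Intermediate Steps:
A = 11
t(J) = J**2
A*t(6) - 1*106 = 11*6**2 - 1*106 = 11*36 - 106 = 396 - 106 = 290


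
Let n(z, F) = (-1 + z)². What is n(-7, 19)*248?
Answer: 15872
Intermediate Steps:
n(-7, 19)*248 = (-1 - 7)²*248 = (-8)²*248 = 64*248 = 15872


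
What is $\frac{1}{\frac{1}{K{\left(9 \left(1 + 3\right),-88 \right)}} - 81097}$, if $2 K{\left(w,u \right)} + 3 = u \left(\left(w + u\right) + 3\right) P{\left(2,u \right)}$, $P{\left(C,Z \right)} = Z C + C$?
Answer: $- \frac{750291}{60846349229} \approx -1.2331 \cdot 10^{-5}$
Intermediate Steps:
$P{\left(C,Z \right)} = C + C Z$ ($P{\left(C,Z \right)} = C Z + C = C + C Z$)
$K{\left(w,u \right)} = - \frac{3}{2} + \frac{u \left(2 + 2 u\right) \left(3 + u + w\right)}{2}$ ($K{\left(w,u \right)} = - \frac{3}{2} + \frac{u \left(\left(w + u\right) + 3\right) 2 \left(1 + u\right)}{2} = - \frac{3}{2} + \frac{u \left(\left(u + w\right) + 3\right) \left(2 + 2 u\right)}{2} = - \frac{3}{2} + \frac{u \left(3 + u + w\right) \left(2 + 2 u\right)}{2} = - \frac{3}{2} + \frac{u \left(2 + 2 u\right) \left(3 + u + w\right)}{2}$)
$\frac{1}{\frac{1}{K{\left(9 \left(1 + 3\right),-88 \right)}} - 81097} = \frac{1}{\frac{1}{- \frac{3}{2} + \left(-88\right)^{3} + 3 \left(-88\right) + 4 \left(-88\right)^{2} - 88 \cdot 9 \left(1 + 3\right) + 9 \left(1 + 3\right) \left(-88\right)^{2}} - 81097} = \frac{1}{\frac{1}{- \frac{3}{2} - 681472 - 264 + 4 \cdot 7744 - 88 \cdot 9 \cdot 4 + 9 \cdot 4 \cdot 7744} - 81097} = \frac{1}{\frac{1}{- \frac{3}{2} - 681472 - 264 + 30976 - 3168 + 36 \cdot 7744} - 81097} = \frac{1}{\frac{1}{- \frac{3}{2} - 681472 - 264 + 30976 - 3168 + 278784} - 81097} = \frac{1}{\frac{1}{- \frac{750291}{2}} - 81097} = \frac{1}{- \frac{2}{750291} - 81097} = \frac{1}{- \frac{60846349229}{750291}} = - \frac{750291}{60846349229}$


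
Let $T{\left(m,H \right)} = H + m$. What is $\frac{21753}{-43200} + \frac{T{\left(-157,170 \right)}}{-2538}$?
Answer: $- \frac{1032791}{2030400} \approx -0.50866$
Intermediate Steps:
$\frac{21753}{-43200} + \frac{T{\left(-157,170 \right)}}{-2538} = \frac{21753}{-43200} + \frac{170 - 157}{-2538} = 21753 \left(- \frac{1}{43200}\right) + 13 \left(- \frac{1}{2538}\right) = - \frac{2417}{4800} - \frac{13}{2538} = - \frac{1032791}{2030400}$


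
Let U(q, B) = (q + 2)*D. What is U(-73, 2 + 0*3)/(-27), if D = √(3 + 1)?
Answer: 142/27 ≈ 5.2593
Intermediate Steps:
D = 2 (D = √4 = 2)
U(q, B) = 4 + 2*q (U(q, B) = (q + 2)*2 = (2 + q)*2 = 4 + 2*q)
U(-73, 2 + 0*3)/(-27) = (4 + 2*(-73))/(-27) = (4 - 146)*(-1/27) = -142*(-1/27) = 142/27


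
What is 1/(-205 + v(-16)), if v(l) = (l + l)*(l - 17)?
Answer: 1/851 ≈ 0.0011751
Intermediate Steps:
v(l) = 2*l*(-17 + l) (v(l) = (2*l)*(-17 + l) = 2*l*(-17 + l))
1/(-205 + v(-16)) = 1/(-205 + 2*(-16)*(-17 - 16)) = 1/(-205 + 2*(-16)*(-33)) = 1/(-205 + 1056) = 1/851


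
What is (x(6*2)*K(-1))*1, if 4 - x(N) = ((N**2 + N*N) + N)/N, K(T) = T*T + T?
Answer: 0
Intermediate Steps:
K(T) = T + T**2 (K(T) = T**2 + T = T + T**2)
x(N) = 4 - (N + 2*N**2)/N (x(N) = 4 - ((N**2 + N*N) + N)/N = 4 - ((N**2 + N**2) + N)/N = 4 - (2*N**2 + N)/N = 4 - (N + 2*N**2)/N)
(x(6*2)*K(-1))*1 = ((3 - 12*2)*(-(1 - 1)))*1 = ((3 - 2*12)*(-1*0))*1 = ((3 - 24)*0)*1 = -21*0*1 = 0*1 = 0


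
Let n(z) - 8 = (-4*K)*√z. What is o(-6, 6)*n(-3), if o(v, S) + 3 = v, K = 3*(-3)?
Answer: -72 - 324*I*√3 ≈ -72.0 - 561.18*I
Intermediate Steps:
K = -9
o(v, S) = -3 + v
n(z) = 8 + 36*√z (n(z) = 8 + (-4*(-9))*√z = 8 + 36*√z)
o(-6, 6)*n(-3) = (-3 - 6)*(8 + 36*√(-3)) = -9*(8 + 36*(I*√3)) = -9*(8 + 36*I*√3) = -72 - 324*I*√3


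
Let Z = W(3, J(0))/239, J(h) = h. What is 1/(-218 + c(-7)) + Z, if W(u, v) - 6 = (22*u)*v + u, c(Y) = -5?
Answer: 1768/53297 ≈ 0.033173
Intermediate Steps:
W(u, v) = 6 + u + 22*u*v (W(u, v) = 6 + ((22*u)*v + u) = 6 + (22*u*v + u) = 6 + (u + 22*u*v) = 6 + u + 22*u*v)
Z = 9/239 (Z = (6 + 3 + 22*3*0)/239 = (6 + 3 + 0)*(1/239) = 9*(1/239) = 9/239 ≈ 0.037657)
1/(-218 + c(-7)) + Z = 1/(-218 - 5) + 9/239 = 1/(-223) + 9/239 = -1/223 + 9/239 = 1768/53297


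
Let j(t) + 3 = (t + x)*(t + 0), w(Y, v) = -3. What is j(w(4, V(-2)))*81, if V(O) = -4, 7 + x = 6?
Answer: 729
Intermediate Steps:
x = -1 (x = -7 + 6 = -1)
j(t) = -3 + t*(-1 + t) (j(t) = -3 + (t - 1)*(t + 0) = -3 + (-1 + t)*t = -3 + t*(-1 + t))
j(w(4, V(-2)))*81 = (-3 + (-3)² - 1*(-3))*81 = (-3 + 9 + 3)*81 = 9*81 = 729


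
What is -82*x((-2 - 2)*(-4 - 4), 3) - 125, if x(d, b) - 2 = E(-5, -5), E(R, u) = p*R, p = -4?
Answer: -1929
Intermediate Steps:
E(R, u) = -4*R
x(d, b) = 22 (x(d, b) = 2 - 4*(-5) = 2 + 20 = 22)
-82*x((-2 - 2)*(-4 - 4), 3) - 125 = -82*22 - 125 = -1804 - 125 = -1929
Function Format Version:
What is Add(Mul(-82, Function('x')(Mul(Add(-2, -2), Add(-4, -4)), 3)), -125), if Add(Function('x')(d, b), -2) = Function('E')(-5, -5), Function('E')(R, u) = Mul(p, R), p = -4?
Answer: -1929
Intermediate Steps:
Function('E')(R, u) = Mul(-4, R)
Function('x')(d, b) = 22 (Function('x')(d, b) = Add(2, Mul(-4, -5)) = Add(2, 20) = 22)
Add(Mul(-82, Function('x')(Mul(Add(-2, -2), Add(-4, -4)), 3)), -125) = Add(Mul(-82, 22), -125) = Add(-1804, -125) = -1929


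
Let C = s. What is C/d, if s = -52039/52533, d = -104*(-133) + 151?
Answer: -4003/56505303 ≈ -7.0843e-5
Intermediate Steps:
d = 13983 (d = 13832 + 151 = 13983)
s = -4003/4041 (s = -52039*1/52533 = -4003/4041 ≈ -0.99060)
C = -4003/4041 ≈ -0.99060
C/d = -4003/4041/13983 = -4003/4041*1/13983 = -4003/56505303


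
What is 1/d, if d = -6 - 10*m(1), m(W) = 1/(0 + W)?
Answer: -1/16 ≈ -0.062500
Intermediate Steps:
m(W) = 1/W
d = -16 (d = -6 - 10/1 = -6 - 10*1 = -6 - 10 = -16)
1/d = 1/(-16) = -1/16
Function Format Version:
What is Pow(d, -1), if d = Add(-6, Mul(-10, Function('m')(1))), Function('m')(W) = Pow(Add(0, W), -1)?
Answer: Rational(-1, 16) ≈ -0.062500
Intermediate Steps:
Function('m')(W) = Pow(W, -1)
d = -16 (d = Add(-6, Mul(-10, Pow(1, -1))) = Add(-6, Mul(-10, 1)) = Add(-6, -10) = -16)
Pow(d, -1) = Pow(-16, -1) = Rational(-1, 16)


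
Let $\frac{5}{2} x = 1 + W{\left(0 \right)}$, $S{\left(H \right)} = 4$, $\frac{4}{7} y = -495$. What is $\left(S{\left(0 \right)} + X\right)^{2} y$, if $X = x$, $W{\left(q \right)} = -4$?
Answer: $- \frac{33957}{5} \approx -6791.4$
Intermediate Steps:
$y = - \frac{3465}{4}$ ($y = \frac{7}{4} \left(-495\right) = - \frac{3465}{4} \approx -866.25$)
$x = - \frac{6}{5}$ ($x = \frac{2 \left(1 - 4\right)}{5} = \frac{2}{5} \left(-3\right) = - \frac{6}{5} \approx -1.2$)
$X = - \frac{6}{5} \approx -1.2$
$\left(S{\left(0 \right)} + X\right)^{2} y = \left(4 - \frac{6}{5}\right)^{2} \left(- \frac{3465}{4}\right) = \left(\frac{14}{5}\right)^{2} \left(- \frac{3465}{4}\right) = \frac{196}{25} \left(- \frac{3465}{4}\right) = - \frac{33957}{5}$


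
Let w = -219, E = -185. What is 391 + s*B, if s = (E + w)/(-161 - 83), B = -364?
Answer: -12913/61 ≈ -211.69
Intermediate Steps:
s = 101/61 (s = (-185 - 219)/(-161 - 83) = -404/(-244) = -404*(-1/244) = 101/61 ≈ 1.6557)
391 + s*B = 391 + (101/61)*(-364) = 391 - 36764/61 = -12913/61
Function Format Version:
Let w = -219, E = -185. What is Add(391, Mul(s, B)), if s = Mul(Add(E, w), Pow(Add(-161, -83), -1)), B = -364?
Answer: Rational(-12913, 61) ≈ -211.69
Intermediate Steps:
s = Rational(101, 61) (s = Mul(Add(-185, -219), Pow(Add(-161, -83), -1)) = Mul(-404, Pow(-244, -1)) = Mul(-404, Rational(-1, 244)) = Rational(101, 61) ≈ 1.6557)
Add(391, Mul(s, B)) = Add(391, Mul(Rational(101, 61), -364)) = Add(391, Rational(-36764, 61)) = Rational(-12913, 61)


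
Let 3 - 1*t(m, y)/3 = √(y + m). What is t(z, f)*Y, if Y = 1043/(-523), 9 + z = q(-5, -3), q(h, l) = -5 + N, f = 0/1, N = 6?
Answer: -9387/523 + 6258*I*√2/523 ≈ -17.948 + 16.922*I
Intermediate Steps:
f = 0 (f = 0*1 = 0)
q(h, l) = 1 (q(h, l) = -5 + 6 = 1)
z = -8 (z = -9 + 1 = -8)
Y = -1043/523 (Y = 1043*(-1/523) = -1043/523 ≈ -1.9943)
t(m, y) = 9 - 3*√(m + y) (t(m, y) = 9 - 3*√(y + m) = 9 - 3*√(m + y))
t(z, f)*Y = (9 - 3*√(-8 + 0))*(-1043/523) = (9 - 6*I*√2)*(-1043/523) = -9387/523 + 6258*I*√2/523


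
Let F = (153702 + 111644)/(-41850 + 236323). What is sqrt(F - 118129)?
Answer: I*sqrt(4467557376846383)/194473 ≈ 343.7*I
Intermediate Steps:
F = 265346/194473 ≈ 1.3644
sqrt(F - 118129) = sqrt(265346/194473 - 118129) = sqrt(-22972635671/194473) = I*sqrt(4467557376846383)/194473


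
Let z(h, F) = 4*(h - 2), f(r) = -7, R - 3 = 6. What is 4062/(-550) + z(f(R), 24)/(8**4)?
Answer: -2082219/281600 ≈ -7.3942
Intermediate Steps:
R = 9 (R = 3 + 6 = 9)
z(h, F) = -8 + 4*h (z(h, F) = 4*(-2 + h) = -8 + 4*h)
4062/(-550) + z(f(R), 24)/(8**4) = 4062/(-550) + (-8 + 4*(-7))/(8**4) = 4062*(-1/550) + (-8 - 28)/4096 = -2031/275 - 36*1/4096 = -2031/275 - 9/1024 = -2082219/281600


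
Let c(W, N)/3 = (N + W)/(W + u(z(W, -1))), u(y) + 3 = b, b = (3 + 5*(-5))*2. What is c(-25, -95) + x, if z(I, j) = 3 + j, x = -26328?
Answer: -26323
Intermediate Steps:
b = -44 (b = (3 - 25)*2 = -22*2 = -44)
u(y) = -47 (u(y) = -3 - 44 = -47)
c(W, N) = 3*(N + W)/(-47 + W) (c(W, N) = 3*((N + W)/(W - 47)) = 3*((N + W)/(-47 + W)) = 3*(N + W)/(-47 + W))
c(-25, -95) + x = 3*(-95 - 25)/(-47 - 25) - 26328 = 3*(-120)/(-72) - 26328 = 3*(-1/72)*(-120) - 26328 = 5 - 26328 = -26323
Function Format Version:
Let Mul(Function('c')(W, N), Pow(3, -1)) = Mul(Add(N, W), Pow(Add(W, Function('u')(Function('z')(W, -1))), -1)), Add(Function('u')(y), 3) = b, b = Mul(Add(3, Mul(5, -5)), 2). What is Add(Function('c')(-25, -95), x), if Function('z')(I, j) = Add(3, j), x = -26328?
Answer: -26323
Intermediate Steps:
b = -44 (b = Mul(Add(3, -25), 2) = Mul(-22, 2) = -44)
Function('u')(y) = -47 (Function('u')(y) = Add(-3, -44) = -47)
Function('c')(W, N) = Mul(3, Pow(Add(-47, W), -1), Add(N, W)) (Function('c')(W, N) = Mul(3, Mul(Add(N, W), Pow(Add(W, -47), -1))) = Mul(3, Mul(Add(N, W), Pow(Add(-47, W), -1))) = Mul(3, Mul(Pow(Add(-47, W), -1), Add(N, W))) = Mul(3, Pow(Add(-47, W), -1), Add(N, W)))
Add(Function('c')(-25, -95), x) = Add(Mul(3, Pow(Add(-47, -25), -1), Add(-95, -25)), -26328) = Add(Mul(3, Pow(-72, -1), -120), -26328) = Add(Mul(3, Rational(-1, 72), -120), -26328) = Add(5, -26328) = -26323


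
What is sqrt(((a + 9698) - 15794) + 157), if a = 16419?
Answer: 4*sqrt(655) ≈ 102.37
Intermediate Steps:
sqrt(((a + 9698) - 15794) + 157) = sqrt(((16419 + 9698) - 15794) + 157) = sqrt((26117 - 15794) + 157) = sqrt(10323 + 157) = sqrt(10480) = 4*sqrt(655)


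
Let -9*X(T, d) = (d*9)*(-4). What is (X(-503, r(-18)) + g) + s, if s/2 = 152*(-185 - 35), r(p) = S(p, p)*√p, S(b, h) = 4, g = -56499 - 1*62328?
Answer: -185707 + 48*I*√2 ≈ -1.8571e+5 + 67.882*I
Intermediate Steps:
g = -118827 (g = -56499 - 62328 = -118827)
r(p) = 4*√p
s = -66880 (s = 2*(152*(-185 - 35)) = 2*(152*(-220)) = 2*(-33440) = -66880)
X(T, d) = 4*d (X(T, d) = -d*9*(-4)/9 = -9*d*(-4)/9 = -(-4)*d = 4*d)
(X(-503, r(-18)) + g) + s = (4*(4*√(-18)) - 118827) - 66880 = (4*(4*(3*I*√2)) - 118827) - 66880 = (4*(12*I*√2) - 118827) - 66880 = (48*I*√2 - 118827) - 66880 = (-118827 + 48*I*√2) - 66880 = -185707 + 48*I*√2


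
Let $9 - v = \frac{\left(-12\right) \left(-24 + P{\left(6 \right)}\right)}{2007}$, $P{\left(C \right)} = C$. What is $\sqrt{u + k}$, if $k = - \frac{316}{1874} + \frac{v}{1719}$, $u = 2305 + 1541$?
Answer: $\frac{\sqrt{55130124638440110759}}{119728923} \approx 62.015$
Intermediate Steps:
$v = \frac{1983}{223}$ ($v = 9 - \frac{\left(-12\right) \left(-24 + 6\right)}{2007} = 9 - \left(-12\right) \left(-18\right) \frac{1}{2007} = 9 - 216 \cdot \frac{1}{2007} = 9 - \frac{24}{223} = \frac{1983}{223} \approx 8.8924$)
$u = 3846$
$k = - \frac{19569725}{119728923}$ ($k = - \frac{316}{1874} + \frac{1983}{223 \cdot 1719} = \left(-316\right) \frac{1}{1874} + \frac{1983}{223} \cdot \frac{1}{1719} = - \frac{158}{937} + \frac{661}{127779} = - \frac{19569725}{119728923} \approx -0.16345$)
$\sqrt{u + k} = \sqrt{3846 - \frac{19569725}{119728923}} = \sqrt{\frac{460457868133}{119728923}} = \frac{\sqrt{55130124638440110759}}{119728923}$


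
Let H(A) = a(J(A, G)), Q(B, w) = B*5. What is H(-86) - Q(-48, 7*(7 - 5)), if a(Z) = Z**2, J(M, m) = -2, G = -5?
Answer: 244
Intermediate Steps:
Q(B, w) = 5*B
H(A) = 4 (H(A) = (-2)**2 = 4)
H(-86) - Q(-48, 7*(7 - 5)) = 4 - 5*(-48) = 4 - 1*(-240) = 4 + 240 = 244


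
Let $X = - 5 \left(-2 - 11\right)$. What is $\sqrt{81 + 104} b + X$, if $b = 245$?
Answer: $65 + 245 \sqrt{185} \approx 3397.4$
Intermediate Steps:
$X = 65$ ($X = \left(-5\right) \left(-13\right) = 65$)
$\sqrt{81 + 104} b + X = \sqrt{81 + 104} \cdot 245 + 65 = \sqrt{185} \cdot 245 + 65 = 245 \sqrt{185} + 65 = 65 + 245 \sqrt{185}$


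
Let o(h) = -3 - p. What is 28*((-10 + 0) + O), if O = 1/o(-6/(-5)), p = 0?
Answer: -868/3 ≈ -289.33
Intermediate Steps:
o(h) = -3 (o(h) = -3 - 1*0 = -3 + 0 = -3)
O = -⅓ (O = 1/(-3) = -⅓ ≈ -0.33333)
28*((-10 + 0) + O) = 28*((-10 + 0) - ⅓) = 28*(-10 - ⅓) = 28*(-31/3) = -868/3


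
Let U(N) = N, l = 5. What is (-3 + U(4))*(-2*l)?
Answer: -10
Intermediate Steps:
(-3 + U(4))*(-2*l) = (-3 + 4)*(-2*5) = 1*(-10) = -10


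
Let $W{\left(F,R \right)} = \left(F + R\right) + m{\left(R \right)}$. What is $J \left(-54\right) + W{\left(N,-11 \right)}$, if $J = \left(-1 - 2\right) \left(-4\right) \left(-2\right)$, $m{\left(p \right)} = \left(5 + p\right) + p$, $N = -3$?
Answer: $1265$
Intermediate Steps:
$m{\left(p \right)} = 5 + 2 p$
$W{\left(F,R \right)} = 5 + F + 3 R$ ($W{\left(F,R \right)} = \left(F + R\right) + \left(5 + 2 R\right) = 5 + F + 3 R$)
$J = -24$ ($J = \left(-3\right) \left(-4\right) \left(-2\right) = 12 \left(-2\right) = -24$)
$J \left(-54\right) + W{\left(N,-11 \right)} = \left(-24\right) \left(-54\right) + \left(5 - 3 + 3 \left(-11\right)\right) = 1296 - 31 = 1265$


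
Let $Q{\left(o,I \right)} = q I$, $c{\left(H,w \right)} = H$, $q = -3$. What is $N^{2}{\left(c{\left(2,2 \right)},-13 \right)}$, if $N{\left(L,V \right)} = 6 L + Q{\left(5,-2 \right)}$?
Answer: $324$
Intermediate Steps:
$Q{\left(o,I \right)} = - 3 I$
$N{\left(L,V \right)} = 6 + 6 L$ ($N{\left(L,V \right)} = 6 L - -6 = 6 L + 6 = 6 + 6 L$)
$N^{2}{\left(c{\left(2,2 \right)},-13 \right)} = \left(6 + 6 \cdot 2\right)^{2} = \left(6 + 12\right)^{2} = 18^{2} = 324$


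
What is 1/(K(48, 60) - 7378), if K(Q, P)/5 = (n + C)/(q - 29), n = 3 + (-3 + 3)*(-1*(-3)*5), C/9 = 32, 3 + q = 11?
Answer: -7/52131 ≈ -0.00013428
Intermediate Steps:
q = 8 (q = -3 + 11 = 8)
C = 288 (C = 9*32 = 288)
n = 3 (n = 3 + 0*(3*5) = 3 + 0*15 = 3 + 0 = 3)
K(Q, P) = -485/7 (K(Q, P) = 5*((3 + 288)/(8 - 29)) = 5*(291/(-21)) = 5*(291*(-1/21)) = 5*(-97/7) = -485/7)
1/(K(48, 60) - 7378) = 1/(-485/7 - 7378) = 1/(-52131/7) = -7/52131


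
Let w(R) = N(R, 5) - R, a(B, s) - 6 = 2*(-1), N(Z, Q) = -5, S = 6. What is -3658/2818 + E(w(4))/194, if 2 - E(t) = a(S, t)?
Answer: -178822/136673 ≈ -1.3084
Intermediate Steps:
a(B, s) = 4 (a(B, s) = 6 + 2*(-1) = 6 - 2 = 4)
w(R) = -5 - R
E(t) = -2 (E(t) = 2 - 1*4 = 2 - 4 = -2)
-3658/2818 + E(w(4))/194 = -3658/2818 - 2/194 = -3658*1/2818 - 2*1/194 = -1829/1409 - 1/97 = -178822/136673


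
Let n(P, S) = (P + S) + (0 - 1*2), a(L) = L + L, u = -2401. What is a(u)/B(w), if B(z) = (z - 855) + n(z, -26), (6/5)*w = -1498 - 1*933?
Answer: 7203/7402 ≈ 0.97311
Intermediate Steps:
a(L) = 2*L
w = -12155/6 (w = 5*(-1498 - 1*933)/6 = 5*(-1498 - 933)/6 = (⅚)*(-2431) = -12155/6 ≈ -2025.8)
n(P, S) = -2 + P + S (n(P, S) = (P + S) + (0 - 2) = (P + S) - 2 = -2 + P + S)
B(z) = -883 + 2*z (B(z) = (z - 855) + (-2 + z - 26) = (-855 + z) + (-28 + z) = -883 + 2*z)
a(u)/B(w) = (2*(-2401))/(-883 + 2*(-12155/6)) = -4802/(-883 - 12155/3) = -4802/(-14804/3) = -4802*(-3/14804) = 7203/7402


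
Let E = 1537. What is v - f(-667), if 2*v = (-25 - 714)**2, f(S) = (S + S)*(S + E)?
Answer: 2867281/2 ≈ 1.4336e+6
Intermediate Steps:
f(S) = 2*S*(1537 + S) (f(S) = (S + S)*(S + 1537) = (2*S)*(1537 + S) = 2*S*(1537 + S))
v = 546121/2 (v = (-25 - 714)**2/2 = (1/2)*(-739)**2 = (1/2)*546121 = 546121/2 ≈ 2.7306e+5)
v - f(-667) = 546121/2 - 2*(-667)*(1537 - 667) = 546121/2 - 2*(-667)*870 = 546121/2 - 1*(-1160580) = 546121/2 + 1160580 = 2867281/2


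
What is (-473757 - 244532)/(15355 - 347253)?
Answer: 718289/331898 ≈ 2.1642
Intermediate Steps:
(-473757 - 244532)/(15355 - 347253) = -718289/(-331898) = -718289*(-1/331898) = 718289/331898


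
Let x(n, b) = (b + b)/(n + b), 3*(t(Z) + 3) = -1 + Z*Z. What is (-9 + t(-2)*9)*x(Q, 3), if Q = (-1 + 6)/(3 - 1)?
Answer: -324/11 ≈ -29.455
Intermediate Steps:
Q = 5/2 ≈ 2.5000
t(Z) = -10/3 + Z²/3 (t(Z) = -3 + (-1 + Z*Z)/3 = -3 + (-1 + Z²)/3 = -3 + (-⅓ + Z²/3) = -10/3 + Z²/3)
x(n, b) = 2*b/(b + n) (x(n, b) = (2*b)/(b + n) = 2*b/(b + n))
(-9 + t(-2)*9)*x(Q, 3) = (-9 + (-10/3 + (⅓)*(-2)²)*9)*(2*3/(3 + 5/2)) = (-9 + (-10/3 + (⅓)*4)*9)*(2*3/(11/2)) = (-9 + (-10/3 + 4/3)*9)*(2*3*(2/11)) = (-9 - 2*9)*(12/11) = (-9 - 18)*(12/11) = -27*12/11 = -324/11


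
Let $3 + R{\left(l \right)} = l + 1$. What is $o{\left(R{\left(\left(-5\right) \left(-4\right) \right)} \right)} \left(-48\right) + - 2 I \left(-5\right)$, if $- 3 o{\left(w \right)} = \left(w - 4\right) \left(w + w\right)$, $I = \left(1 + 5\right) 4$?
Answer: $8304$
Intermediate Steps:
$I = 24$ ($I = 6 \cdot 4 = 24$)
$R{\left(l \right)} = -2 + l$ ($R{\left(l \right)} = -3 + \left(l + 1\right) = -3 + \left(1 + l\right) = -2 + l$)
$o{\left(w \right)} = - \frac{2 w \left(-4 + w\right)}{3}$ ($o{\left(w \right)} = - \frac{\left(w - 4\right) \left(w + w\right)}{3} = - \frac{\left(-4 + w\right) 2 w}{3} = - \frac{2 w \left(-4 + w\right)}{3}$)
$o{\left(R{\left(\left(-5\right) \left(-4\right) \right)} \right)} \left(-48\right) + - 2 I \left(-5\right) = \frac{2 \left(-2 - -20\right) \left(4 - \left(-2 - -20\right)\right)}{3} \left(-48\right) + \left(-2\right) 24 \left(-5\right) = \frac{2 \left(-2 + 20\right) \left(4 - \left(-2 + 20\right)\right)}{3} \left(-48\right) - -240 = \frac{2}{3} \cdot 18 \left(4 - 18\right) \left(-48\right) + 240 = \frac{2}{3} \cdot 18 \left(-14\right) \left(-48\right) + 240 = \left(-168\right) \left(-48\right) + 240 = 8064 + 240 = 8304$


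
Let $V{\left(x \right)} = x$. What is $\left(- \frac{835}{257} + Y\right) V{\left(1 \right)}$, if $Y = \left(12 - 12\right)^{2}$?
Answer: $- \frac{835}{257} \approx -3.249$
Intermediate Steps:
$Y = 0$ ($Y = 0^{2} = 0$)
$\left(- \frac{835}{257} + Y\right) V{\left(1 \right)} = \left(- \frac{835}{257} + 0\right) 1 = \left(- \frac{835}{257}\right) 1 = - \frac{835}{257}$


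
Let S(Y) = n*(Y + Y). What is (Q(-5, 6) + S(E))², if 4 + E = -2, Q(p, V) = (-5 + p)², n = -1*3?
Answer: 18496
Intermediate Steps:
n = -3
E = -6 (E = -4 - 2 = -6)
S(Y) = -6*Y (S(Y) = -3*(Y + Y) = -6*Y)
(Q(-5, 6) + S(E))² = ((-5 - 5)² - 6*(-6))² = ((-10)² + 36)² = (100 + 36)² = 136² = 18496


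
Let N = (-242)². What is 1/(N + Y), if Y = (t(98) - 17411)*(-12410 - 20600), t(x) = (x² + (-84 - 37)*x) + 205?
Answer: 1/642433164 ≈ 1.5566e-9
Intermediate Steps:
t(x) = 205 + x² - 121*x (t(x) = (x² - 121*x) + 205 = 205 + x² - 121*x)
N = 58564
Y = 642374600 (Y = ((205 + 98² - 121*98) - 17411)*(-12410 - 20600) = ((205 + 9604 - 11858) - 17411)*(-33010) = (-2049 - 17411)*(-33010) = -19460*(-33010) = 642374600)
1/(N + Y) = 1/(58564 + 642374600) = 1/642433164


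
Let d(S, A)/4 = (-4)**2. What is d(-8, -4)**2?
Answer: 4096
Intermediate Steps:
d(S, A) = 64 (d(S, A) = 4*(-4)**2 = 4*16 = 64)
d(-8, -4)**2 = 64**2 = 4096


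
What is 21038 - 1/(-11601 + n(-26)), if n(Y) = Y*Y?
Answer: 229840151/10925 ≈ 21038.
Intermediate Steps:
n(Y) = Y²
21038 - 1/(-11601 + n(-26)) = 21038 - 1/(-11601 + (-26)²) = 21038 - 1/(-11601 + 676) = 21038 - 1/(-10925) = 21038 - 1*(-1/10925) = 21038 + 1/10925 = 229840151/10925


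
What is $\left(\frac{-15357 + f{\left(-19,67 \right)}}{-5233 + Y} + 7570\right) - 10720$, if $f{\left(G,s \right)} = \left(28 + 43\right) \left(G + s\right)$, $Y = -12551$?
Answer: $- \frac{18669217}{5928} \approx -3149.3$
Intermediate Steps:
$f{\left(G,s \right)} = 71 G + 71 s$ ($f{\left(G,s \right)} = 71 \left(G + s\right) = 71 G + 71 s$)
$\left(\frac{-15357 + f{\left(-19,67 \right)}}{-5233 + Y} + 7570\right) - 10720 = \left(\frac{-15357 + \left(71 \left(-19\right) + 71 \cdot 67\right)}{-5233 - 12551} + 7570\right) - 10720 = \left(\frac{-15357 + \left(-1349 + 4757\right)}{-17784} + 7570\right) - 10720 = \left(\left(-15357 + 3408\right) \left(- \frac{1}{17784}\right) + 7570\right) - 10720 = \left(\left(-11949\right) \left(- \frac{1}{17784}\right) + 7570\right) - 10720 = \left(\frac{3983}{5928} + 7570\right) - 10720 = \frac{44878943}{5928} - 10720 = - \frac{18669217}{5928}$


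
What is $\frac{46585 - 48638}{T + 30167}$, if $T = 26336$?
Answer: $- \frac{2053}{56503} \approx -0.036334$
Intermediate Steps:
$\frac{46585 - 48638}{T + 30167} = \frac{46585 - 48638}{26336 + 30167} = - \frac{2053}{56503}$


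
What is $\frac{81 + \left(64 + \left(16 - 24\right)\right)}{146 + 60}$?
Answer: $\frac{137}{206} \approx 0.66505$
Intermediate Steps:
$\frac{81 + \left(64 + \left(16 - 24\right)\right)}{146 + 60} = \frac{81 + \left(64 - 8\right)}{206} = \frac{81 + 56}{206} = \frac{1}{206} \cdot 137 = \frac{137}{206}$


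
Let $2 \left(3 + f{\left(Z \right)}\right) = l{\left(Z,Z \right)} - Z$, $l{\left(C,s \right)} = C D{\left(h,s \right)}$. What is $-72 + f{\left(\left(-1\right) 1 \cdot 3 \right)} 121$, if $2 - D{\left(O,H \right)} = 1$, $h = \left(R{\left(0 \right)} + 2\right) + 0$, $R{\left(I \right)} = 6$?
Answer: $-435$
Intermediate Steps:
$h = 8$ ($h = \left(6 + 2\right) + 0 = 8 + 0 = 8$)
$D{\left(O,H \right)} = 1$ ($D{\left(O,H \right)} = 2 - 1 = 1$)
$l{\left(C,s \right)} = C$ ($l{\left(C,s \right)} = C 1 = C$)
$f{\left(Z \right)} = -3$ ($f{\left(Z \right)} = -3 + \frac{Z - Z}{2} = -3 + \frac{1}{2} \cdot 0 = -3 + 0 = -3$)
$-72 + f{\left(\left(-1\right) 1 \cdot 3 \right)} 121 = -72 - 363 = -435$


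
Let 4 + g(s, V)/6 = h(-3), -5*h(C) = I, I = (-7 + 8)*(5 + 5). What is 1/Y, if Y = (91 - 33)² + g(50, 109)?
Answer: 1/3328 ≈ 0.00030048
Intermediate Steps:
I = 10 (I = 1*10 = 10)
h(C) = -2 (h(C) = -⅕*10 = -2)
g(s, V) = -36 (g(s, V) = -24 + 6*(-2) = -24 - 12 = -36)
Y = 3328 (Y = (91 - 33)² - 36 = 58² - 36 = 3364 - 36 = 3328)
1/Y = 1/3328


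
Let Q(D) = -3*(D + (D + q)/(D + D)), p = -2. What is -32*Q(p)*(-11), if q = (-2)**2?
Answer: 2640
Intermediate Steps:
q = 4
Q(D) = -3*D - 3*(4 + D)/(2*D) (Q(D) = -3*(D + (D + 4)/(D + D)) = -3*(D + (4 + D)/((2*D))) = -3*(D + (4 + D)*(1/(2*D))) = -3*(D + (4 + D)/(2*D)) = -3*D - 3*(4 + D)/(2*D))
-32*Q(p)*(-11) = -32*(-3/2 - 6/(-2) - 3*(-2))*(-11) = -32*(-3/2 - 6*(-1/2) + 6)*(-11) = -32*(-3/2 + 3 + 6)*(-11) = -32*15/2*(-11) = -240*(-11) = 2640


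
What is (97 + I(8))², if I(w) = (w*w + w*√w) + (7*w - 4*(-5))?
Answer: 56681 + 7584*√2 ≈ 67406.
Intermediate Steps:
I(w) = 20 + w² + w^(3/2) + 7*w (I(w) = (w² + w^(3/2)) + (7*w + 20) = (w² + w^(3/2)) + (20 + 7*w) = 20 + w² + w^(3/2) + 7*w)
(97 + I(8))² = (97 + (20 + 8² + 8^(3/2) + 7*8))² = (97 + (20 + 64 + 16*√2 + 56))² = (97 + (140 + 16*√2))² = (237 + 16*√2)²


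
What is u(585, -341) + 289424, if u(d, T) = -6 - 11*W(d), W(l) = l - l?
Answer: 289418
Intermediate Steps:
W(l) = 0
u(d, T) = -6 (u(d, T) = -6 - 11*0 = -6 + 0 = -6)
u(585, -341) + 289424 = -6 + 289424 = 289418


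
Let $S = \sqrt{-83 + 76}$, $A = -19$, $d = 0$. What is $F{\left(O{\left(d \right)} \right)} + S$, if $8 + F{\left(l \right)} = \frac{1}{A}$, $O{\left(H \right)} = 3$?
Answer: $- \frac{153}{19} + i \sqrt{7} \approx -8.0526 + 2.6458 i$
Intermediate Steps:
$F{\left(l \right)} = - \frac{153}{19}$ ($F{\left(l \right)} = -8 + \frac{1}{-19} = -8 - \frac{1}{19} = - \frac{153}{19}$)
$S = i \sqrt{7}$ ($S = \sqrt{-7} = i \sqrt{7} \approx 2.6458 i$)
$F{\left(O{\left(d \right)} \right)} + S = - \frac{153}{19} + i \sqrt{7}$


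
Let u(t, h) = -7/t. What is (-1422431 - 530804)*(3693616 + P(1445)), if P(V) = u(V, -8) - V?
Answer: -2084174830365936/289 ≈ -7.2117e+12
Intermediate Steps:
P(V) = -V - 7/V (P(V) = -7/V - V = -V - 7/V)
(-1422431 - 530804)*(3693616 + P(1445)) = (-1422431 - 530804)*(3693616 + (-1*1445 - 7/1445)) = -1953235*(3693616 + (-1445 - 7*1/1445)) = -1953235*(3693616 + (-1445 - 7/1445)) = -1953235*(3693616 - 2088032/1445) = -1953235*5335187088/1445 = -2084174830365936/289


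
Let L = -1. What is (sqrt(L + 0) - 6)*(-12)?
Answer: 72 - 12*I ≈ 72.0 - 12.0*I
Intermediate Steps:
(sqrt(L + 0) - 6)*(-12) = (sqrt(-1 + 0) - 6)*(-12) = (sqrt(-1) - 6)*(-12) = (I - 6)*(-12) = (-6 + I)*(-12) = 72 - 12*I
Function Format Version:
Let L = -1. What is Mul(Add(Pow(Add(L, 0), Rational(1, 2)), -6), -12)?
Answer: Add(72, Mul(-12, I)) ≈ Add(72.000, Mul(-12.000, I))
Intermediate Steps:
Mul(Add(Pow(Add(L, 0), Rational(1, 2)), -6), -12) = Mul(Add(Pow(Add(-1, 0), Rational(1, 2)), -6), -12) = Mul(Add(Pow(-1, Rational(1, 2)), -6), -12) = Mul(Add(I, -6), -12) = Mul(Add(-6, I), -12) = Add(72, Mul(-12, I))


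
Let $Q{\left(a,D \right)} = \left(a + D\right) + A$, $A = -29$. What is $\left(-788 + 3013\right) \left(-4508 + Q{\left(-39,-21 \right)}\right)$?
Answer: $-10228325$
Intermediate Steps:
$Q{\left(a,D \right)} = -29 + D + a$ ($Q{\left(a,D \right)} = \left(a + D\right) - 29 = \left(D + a\right) - 29 = -29 + D + a$)
$\left(-788 + 3013\right) \left(-4508 + Q{\left(-39,-21 \right)}\right) = \left(-788 + 3013\right) \left(-4508 - 89\right) = 2225 \left(-4508 - 89\right) = 2225 \left(-4597\right) = -10228325$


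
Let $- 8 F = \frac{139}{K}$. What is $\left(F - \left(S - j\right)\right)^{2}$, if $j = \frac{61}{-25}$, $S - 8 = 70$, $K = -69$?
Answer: $\frac{1224556920409}{190440000} \approx 6430.1$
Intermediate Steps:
$S = 78$ ($S = 8 + 70 = 78$)
$j = - \frac{61}{25}$ ($j = 61 \left(- \frac{1}{25}\right) = - \frac{61}{25} \approx -2.44$)
$F = \frac{139}{552}$ ($F = - \frac{139 \frac{1}{-69}}{8} = - \frac{139 \left(- \frac{1}{69}\right)}{8} = \left(- \frac{1}{8}\right) \left(- \frac{139}{69}\right) = \frac{139}{552} \approx 0.25181$)
$\left(F - \left(S - j\right)\right)^{2} = \left(\frac{139}{552} - \frac{2011}{25}\right)^{2} = \left(- \frac{1106597}{13800}\right)^{2} = \frac{1224556920409}{190440000}$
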